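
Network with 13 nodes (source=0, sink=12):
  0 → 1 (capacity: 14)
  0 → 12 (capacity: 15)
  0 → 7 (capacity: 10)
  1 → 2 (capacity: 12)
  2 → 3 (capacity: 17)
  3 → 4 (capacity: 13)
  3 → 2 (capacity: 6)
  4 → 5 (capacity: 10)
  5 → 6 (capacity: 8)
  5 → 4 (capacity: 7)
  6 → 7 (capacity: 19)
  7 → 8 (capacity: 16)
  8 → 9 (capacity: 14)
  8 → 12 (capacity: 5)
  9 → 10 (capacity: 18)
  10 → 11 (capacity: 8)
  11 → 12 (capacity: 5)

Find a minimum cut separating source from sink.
Min cut value = 25, edges: (0,12), (8,12), (11,12)

Min cut value: 25
Partition: S = [0, 1, 2, 3, 4, 5, 6, 7, 8, 9, 10, 11], T = [12]
Cut edges: (0,12), (8,12), (11,12)

By max-flow min-cut theorem, max flow = min cut = 25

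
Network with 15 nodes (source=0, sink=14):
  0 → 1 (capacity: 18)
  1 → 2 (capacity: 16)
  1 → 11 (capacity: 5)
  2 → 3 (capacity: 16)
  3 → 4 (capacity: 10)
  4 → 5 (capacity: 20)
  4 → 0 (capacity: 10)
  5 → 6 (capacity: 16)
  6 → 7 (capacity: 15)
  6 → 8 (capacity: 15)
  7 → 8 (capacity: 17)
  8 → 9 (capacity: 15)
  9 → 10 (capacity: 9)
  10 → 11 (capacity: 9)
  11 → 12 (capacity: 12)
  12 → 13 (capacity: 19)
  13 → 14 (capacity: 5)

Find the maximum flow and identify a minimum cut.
Max flow = 5, Min cut edges: (13,14)

Maximum flow: 5
Minimum cut: (13,14)
Partition: S = [0, 1, 2, 3, 4, 5, 6, 7, 8, 9, 10, 11, 12, 13], T = [14]

Max-flow min-cut theorem verified: both equal 5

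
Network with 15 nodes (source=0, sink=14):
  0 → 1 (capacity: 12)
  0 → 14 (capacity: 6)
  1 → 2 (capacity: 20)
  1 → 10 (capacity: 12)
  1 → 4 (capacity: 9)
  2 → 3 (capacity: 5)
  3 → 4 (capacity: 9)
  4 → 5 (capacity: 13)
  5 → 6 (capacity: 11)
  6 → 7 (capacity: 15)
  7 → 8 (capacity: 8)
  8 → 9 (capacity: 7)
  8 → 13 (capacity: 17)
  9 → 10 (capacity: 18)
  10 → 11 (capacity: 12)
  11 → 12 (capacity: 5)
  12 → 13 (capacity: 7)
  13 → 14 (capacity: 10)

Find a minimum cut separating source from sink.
Min cut value = 16, edges: (0,14), (13,14)

Min cut value: 16
Partition: S = [0, 1, 2, 3, 4, 5, 6, 7, 8, 9, 10, 11, 12, 13], T = [14]
Cut edges: (0,14), (13,14)

By max-flow min-cut theorem, max flow = min cut = 16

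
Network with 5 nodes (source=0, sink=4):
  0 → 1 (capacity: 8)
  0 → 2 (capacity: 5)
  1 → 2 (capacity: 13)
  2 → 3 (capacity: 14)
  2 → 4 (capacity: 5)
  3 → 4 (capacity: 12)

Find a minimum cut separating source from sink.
Min cut value = 13, edges: (0,1), (0,2)

Min cut value: 13
Partition: S = [0], T = [1, 2, 3, 4]
Cut edges: (0,1), (0,2)

By max-flow min-cut theorem, max flow = min cut = 13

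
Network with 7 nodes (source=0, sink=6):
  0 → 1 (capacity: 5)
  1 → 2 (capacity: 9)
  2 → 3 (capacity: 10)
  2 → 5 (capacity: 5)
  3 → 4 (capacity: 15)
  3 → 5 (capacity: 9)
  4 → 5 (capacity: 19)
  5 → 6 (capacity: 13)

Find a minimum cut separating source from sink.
Min cut value = 5, edges: (0,1)

Min cut value: 5
Partition: S = [0], T = [1, 2, 3, 4, 5, 6]
Cut edges: (0,1)

By max-flow min-cut theorem, max flow = min cut = 5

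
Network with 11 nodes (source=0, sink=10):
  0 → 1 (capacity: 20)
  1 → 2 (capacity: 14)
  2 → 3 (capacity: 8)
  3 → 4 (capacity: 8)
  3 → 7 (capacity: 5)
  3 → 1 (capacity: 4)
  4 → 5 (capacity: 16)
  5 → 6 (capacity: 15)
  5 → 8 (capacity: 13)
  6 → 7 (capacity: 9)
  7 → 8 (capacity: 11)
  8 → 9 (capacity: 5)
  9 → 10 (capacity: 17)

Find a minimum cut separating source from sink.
Min cut value = 5, edges: (8,9)

Min cut value: 5
Partition: S = [0, 1, 2, 3, 4, 5, 6, 7, 8], T = [9, 10]
Cut edges: (8,9)

By max-flow min-cut theorem, max flow = min cut = 5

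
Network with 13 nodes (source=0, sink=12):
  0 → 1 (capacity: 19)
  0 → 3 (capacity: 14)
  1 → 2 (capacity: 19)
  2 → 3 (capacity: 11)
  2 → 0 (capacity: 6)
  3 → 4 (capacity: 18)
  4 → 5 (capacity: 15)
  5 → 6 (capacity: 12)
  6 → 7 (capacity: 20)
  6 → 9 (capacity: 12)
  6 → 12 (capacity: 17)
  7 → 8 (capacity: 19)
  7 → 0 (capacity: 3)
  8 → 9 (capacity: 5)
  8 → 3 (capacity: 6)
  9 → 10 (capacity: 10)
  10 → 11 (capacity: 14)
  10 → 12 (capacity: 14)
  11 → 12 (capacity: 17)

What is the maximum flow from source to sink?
Maximum flow = 12

Max flow: 12

Flow assignment:
  0 → 1: 11/19
  0 → 3: 1/14
  1 → 2: 11/19
  2 → 3: 11/11
  3 → 4: 12/18
  4 → 5: 12/15
  5 → 6: 12/12
  6 → 12: 12/17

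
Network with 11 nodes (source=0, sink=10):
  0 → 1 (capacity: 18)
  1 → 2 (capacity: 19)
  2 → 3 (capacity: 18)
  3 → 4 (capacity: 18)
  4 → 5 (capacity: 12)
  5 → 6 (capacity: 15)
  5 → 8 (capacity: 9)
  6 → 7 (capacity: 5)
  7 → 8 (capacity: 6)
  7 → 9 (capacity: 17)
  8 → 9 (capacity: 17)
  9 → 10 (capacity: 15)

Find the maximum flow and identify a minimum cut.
Max flow = 12, Min cut edges: (4,5)

Maximum flow: 12
Minimum cut: (4,5)
Partition: S = [0, 1, 2, 3, 4], T = [5, 6, 7, 8, 9, 10]

Max-flow min-cut theorem verified: both equal 12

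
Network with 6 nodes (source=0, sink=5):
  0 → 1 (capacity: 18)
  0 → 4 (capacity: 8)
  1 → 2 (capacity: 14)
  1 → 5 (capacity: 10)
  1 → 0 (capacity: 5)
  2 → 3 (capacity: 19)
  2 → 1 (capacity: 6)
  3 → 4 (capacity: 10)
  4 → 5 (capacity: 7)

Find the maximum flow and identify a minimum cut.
Max flow = 17, Min cut edges: (1,5), (4,5)

Maximum flow: 17
Minimum cut: (1,5), (4,5)
Partition: S = [0, 1, 2, 3, 4], T = [5]

Max-flow min-cut theorem verified: both equal 17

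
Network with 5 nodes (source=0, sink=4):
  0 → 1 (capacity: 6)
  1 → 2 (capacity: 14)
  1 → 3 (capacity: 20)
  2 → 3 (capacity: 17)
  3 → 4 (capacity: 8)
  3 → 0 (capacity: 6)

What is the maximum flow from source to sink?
Maximum flow = 6

Max flow: 6

Flow assignment:
  0 → 1: 6/6
  1 → 3: 6/20
  3 → 4: 6/8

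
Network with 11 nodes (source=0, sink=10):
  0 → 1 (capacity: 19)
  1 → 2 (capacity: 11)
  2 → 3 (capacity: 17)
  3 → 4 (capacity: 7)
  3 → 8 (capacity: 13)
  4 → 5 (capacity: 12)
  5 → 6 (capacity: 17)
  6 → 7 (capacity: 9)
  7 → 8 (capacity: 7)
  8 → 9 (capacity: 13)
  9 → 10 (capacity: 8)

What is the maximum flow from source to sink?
Maximum flow = 8

Max flow: 8

Flow assignment:
  0 → 1: 8/19
  1 → 2: 8/11
  2 → 3: 8/17
  3 → 8: 8/13
  8 → 9: 8/13
  9 → 10: 8/8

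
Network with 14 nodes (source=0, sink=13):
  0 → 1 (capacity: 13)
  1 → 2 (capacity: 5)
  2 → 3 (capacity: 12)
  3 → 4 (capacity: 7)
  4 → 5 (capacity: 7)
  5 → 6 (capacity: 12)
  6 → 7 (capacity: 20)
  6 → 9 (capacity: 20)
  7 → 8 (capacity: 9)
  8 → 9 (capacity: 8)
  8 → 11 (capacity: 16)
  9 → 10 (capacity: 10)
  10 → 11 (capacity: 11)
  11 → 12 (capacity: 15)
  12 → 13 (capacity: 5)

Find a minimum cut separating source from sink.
Min cut value = 5, edges: (12,13)

Min cut value: 5
Partition: S = [0, 1, 2, 3, 4, 5, 6, 7, 8, 9, 10, 11, 12], T = [13]
Cut edges: (12,13)

By max-flow min-cut theorem, max flow = min cut = 5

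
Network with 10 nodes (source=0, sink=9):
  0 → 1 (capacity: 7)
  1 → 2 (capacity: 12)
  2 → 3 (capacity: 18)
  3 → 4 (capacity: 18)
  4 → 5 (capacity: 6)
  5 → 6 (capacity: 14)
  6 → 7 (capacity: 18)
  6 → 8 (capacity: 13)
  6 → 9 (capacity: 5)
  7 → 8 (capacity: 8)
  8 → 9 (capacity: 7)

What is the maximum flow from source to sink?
Maximum flow = 6

Max flow: 6

Flow assignment:
  0 → 1: 6/7
  1 → 2: 6/12
  2 → 3: 6/18
  3 → 4: 6/18
  4 → 5: 6/6
  5 → 6: 6/14
  6 → 8: 1/13
  6 → 9: 5/5
  8 → 9: 1/7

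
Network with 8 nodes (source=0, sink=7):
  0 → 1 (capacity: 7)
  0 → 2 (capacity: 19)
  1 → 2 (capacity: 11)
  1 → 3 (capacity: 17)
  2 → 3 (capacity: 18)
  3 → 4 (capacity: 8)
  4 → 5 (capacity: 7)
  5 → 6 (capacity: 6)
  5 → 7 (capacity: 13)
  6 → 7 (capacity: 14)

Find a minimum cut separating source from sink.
Min cut value = 7, edges: (4,5)

Min cut value: 7
Partition: S = [0, 1, 2, 3, 4], T = [5, 6, 7]
Cut edges: (4,5)

By max-flow min-cut theorem, max flow = min cut = 7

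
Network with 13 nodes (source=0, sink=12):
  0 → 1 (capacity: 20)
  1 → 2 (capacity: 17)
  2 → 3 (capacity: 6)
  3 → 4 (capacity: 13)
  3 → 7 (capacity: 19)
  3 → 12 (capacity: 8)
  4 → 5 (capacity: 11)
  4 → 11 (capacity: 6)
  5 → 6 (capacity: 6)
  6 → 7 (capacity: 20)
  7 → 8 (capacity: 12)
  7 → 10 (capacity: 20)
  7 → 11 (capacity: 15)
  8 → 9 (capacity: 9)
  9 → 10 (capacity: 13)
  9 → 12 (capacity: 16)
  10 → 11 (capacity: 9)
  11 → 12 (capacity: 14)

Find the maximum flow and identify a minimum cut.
Max flow = 6, Min cut edges: (2,3)

Maximum flow: 6
Minimum cut: (2,3)
Partition: S = [0, 1, 2], T = [3, 4, 5, 6, 7, 8, 9, 10, 11, 12]

Max-flow min-cut theorem verified: both equal 6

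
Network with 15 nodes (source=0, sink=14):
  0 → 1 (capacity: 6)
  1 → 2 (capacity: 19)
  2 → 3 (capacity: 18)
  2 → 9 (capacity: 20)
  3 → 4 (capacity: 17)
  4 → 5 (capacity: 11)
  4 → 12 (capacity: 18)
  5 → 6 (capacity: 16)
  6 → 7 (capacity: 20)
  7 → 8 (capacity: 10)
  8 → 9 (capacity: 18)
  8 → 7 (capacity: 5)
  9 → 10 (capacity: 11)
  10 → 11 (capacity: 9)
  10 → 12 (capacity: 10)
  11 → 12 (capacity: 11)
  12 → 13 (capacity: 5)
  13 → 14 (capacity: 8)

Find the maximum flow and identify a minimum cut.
Max flow = 5, Min cut edges: (12,13)

Maximum flow: 5
Minimum cut: (12,13)
Partition: S = [0, 1, 2, 3, 4, 5, 6, 7, 8, 9, 10, 11, 12], T = [13, 14]

Max-flow min-cut theorem verified: both equal 5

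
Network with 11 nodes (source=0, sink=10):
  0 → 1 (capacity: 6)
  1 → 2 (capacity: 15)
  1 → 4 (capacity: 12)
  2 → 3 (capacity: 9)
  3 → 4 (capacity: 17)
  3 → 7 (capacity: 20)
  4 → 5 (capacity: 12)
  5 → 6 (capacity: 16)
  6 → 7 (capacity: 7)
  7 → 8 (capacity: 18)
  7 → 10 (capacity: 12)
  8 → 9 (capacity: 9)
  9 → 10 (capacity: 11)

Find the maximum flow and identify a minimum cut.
Max flow = 6, Min cut edges: (0,1)

Maximum flow: 6
Minimum cut: (0,1)
Partition: S = [0], T = [1, 2, 3, 4, 5, 6, 7, 8, 9, 10]

Max-flow min-cut theorem verified: both equal 6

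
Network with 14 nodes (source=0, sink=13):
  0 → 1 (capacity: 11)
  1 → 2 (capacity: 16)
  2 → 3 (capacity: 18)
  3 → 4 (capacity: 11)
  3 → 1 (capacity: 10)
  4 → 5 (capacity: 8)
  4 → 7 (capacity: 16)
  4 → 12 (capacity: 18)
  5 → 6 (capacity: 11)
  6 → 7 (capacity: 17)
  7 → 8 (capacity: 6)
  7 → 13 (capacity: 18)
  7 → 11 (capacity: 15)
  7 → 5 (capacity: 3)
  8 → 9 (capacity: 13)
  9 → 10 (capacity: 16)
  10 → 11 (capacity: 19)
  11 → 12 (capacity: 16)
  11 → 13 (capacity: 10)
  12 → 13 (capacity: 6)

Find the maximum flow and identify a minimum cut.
Max flow = 11, Min cut edges: (3,4)

Maximum flow: 11
Minimum cut: (3,4)
Partition: S = [0, 1, 2, 3], T = [4, 5, 6, 7, 8, 9, 10, 11, 12, 13]

Max-flow min-cut theorem verified: both equal 11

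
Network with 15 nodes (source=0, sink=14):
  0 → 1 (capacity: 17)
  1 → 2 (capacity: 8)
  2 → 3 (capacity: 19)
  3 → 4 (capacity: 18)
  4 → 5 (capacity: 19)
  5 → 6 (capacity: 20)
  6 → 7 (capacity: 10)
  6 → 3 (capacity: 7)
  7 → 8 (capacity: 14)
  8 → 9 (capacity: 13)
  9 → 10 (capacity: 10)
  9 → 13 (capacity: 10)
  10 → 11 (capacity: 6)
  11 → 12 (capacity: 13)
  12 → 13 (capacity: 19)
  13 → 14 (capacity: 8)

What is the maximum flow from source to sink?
Maximum flow = 8

Max flow: 8

Flow assignment:
  0 → 1: 8/17
  1 → 2: 8/8
  2 → 3: 8/19
  3 → 4: 8/18
  4 → 5: 8/19
  5 → 6: 8/20
  6 → 7: 8/10
  7 → 8: 8/14
  8 → 9: 8/13
  9 → 13: 8/10
  13 → 14: 8/8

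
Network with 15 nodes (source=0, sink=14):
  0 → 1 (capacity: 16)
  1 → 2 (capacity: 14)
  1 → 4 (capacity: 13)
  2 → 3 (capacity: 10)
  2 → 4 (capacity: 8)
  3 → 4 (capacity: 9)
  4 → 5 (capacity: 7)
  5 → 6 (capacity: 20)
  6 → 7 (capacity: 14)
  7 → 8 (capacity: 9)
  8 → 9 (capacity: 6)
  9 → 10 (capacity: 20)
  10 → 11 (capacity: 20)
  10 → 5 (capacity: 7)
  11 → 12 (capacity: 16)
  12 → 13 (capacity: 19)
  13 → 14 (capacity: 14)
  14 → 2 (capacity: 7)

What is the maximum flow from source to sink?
Maximum flow = 6

Max flow: 6

Flow assignment:
  0 → 1: 6/16
  1 → 4: 6/13
  4 → 5: 6/7
  5 → 6: 6/20
  6 → 7: 6/14
  7 → 8: 6/9
  8 → 9: 6/6
  9 → 10: 6/20
  10 → 11: 6/20
  11 → 12: 6/16
  12 → 13: 6/19
  13 → 14: 6/14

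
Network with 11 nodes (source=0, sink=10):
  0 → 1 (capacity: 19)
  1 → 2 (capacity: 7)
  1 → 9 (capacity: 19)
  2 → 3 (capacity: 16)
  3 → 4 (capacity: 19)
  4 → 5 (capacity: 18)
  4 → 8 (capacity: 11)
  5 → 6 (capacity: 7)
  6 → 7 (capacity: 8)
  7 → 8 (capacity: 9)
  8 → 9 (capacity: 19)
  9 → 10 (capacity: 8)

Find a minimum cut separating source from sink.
Min cut value = 8, edges: (9,10)

Min cut value: 8
Partition: S = [0, 1, 2, 3, 4, 5, 6, 7, 8, 9], T = [10]
Cut edges: (9,10)

By max-flow min-cut theorem, max flow = min cut = 8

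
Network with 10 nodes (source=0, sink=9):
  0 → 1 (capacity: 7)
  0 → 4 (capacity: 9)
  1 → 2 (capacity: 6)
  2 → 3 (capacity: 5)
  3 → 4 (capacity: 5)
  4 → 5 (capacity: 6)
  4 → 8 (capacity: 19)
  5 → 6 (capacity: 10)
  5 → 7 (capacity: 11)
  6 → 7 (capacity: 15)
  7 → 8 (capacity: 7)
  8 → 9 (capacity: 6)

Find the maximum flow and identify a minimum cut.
Max flow = 6, Min cut edges: (8,9)

Maximum flow: 6
Minimum cut: (8,9)
Partition: S = [0, 1, 2, 3, 4, 5, 6, 7, 8], T = [9]

Max-flow min-cut theorem verified: both equal 6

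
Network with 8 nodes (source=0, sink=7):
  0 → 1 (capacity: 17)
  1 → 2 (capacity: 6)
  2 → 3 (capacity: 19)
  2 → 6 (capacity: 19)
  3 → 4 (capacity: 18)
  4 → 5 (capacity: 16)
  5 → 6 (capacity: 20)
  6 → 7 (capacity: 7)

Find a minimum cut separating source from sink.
Min cut value = 6, edges: (1,2)

Min cut value: 6
Partition: S = [0, 1], T = [2, 3, 4, 5, 6, 7]
Cut edges: (1,2)

By max-flow min-cut theorem, max flow = min cut = 6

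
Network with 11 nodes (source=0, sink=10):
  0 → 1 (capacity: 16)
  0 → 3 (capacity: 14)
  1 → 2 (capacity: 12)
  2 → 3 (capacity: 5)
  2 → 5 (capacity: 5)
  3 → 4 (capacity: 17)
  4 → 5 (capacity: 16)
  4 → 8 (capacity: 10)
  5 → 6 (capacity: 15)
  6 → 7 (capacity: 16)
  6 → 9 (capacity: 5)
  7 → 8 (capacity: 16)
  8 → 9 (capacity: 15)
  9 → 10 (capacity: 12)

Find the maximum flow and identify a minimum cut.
Max flow = 12, Min cut edges: (9,10)

Maximum flow: 12
Minimum cut: (9,10)
Partition: S = [0, 1, 2, 3, 4, 5, 6, 7, 8, 9], T = [10]

Max-flow min-cut theorem verified: both equal 12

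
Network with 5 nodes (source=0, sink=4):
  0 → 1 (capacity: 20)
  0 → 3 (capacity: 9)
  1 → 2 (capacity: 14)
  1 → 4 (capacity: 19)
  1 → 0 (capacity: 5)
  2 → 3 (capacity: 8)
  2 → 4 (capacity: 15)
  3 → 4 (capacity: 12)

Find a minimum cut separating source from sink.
Min cut value = 29, edges: (0,1), (0,3)

Min cut value: 29
Partition: S = [0], T = [1, 2, 3, 4]
Cut edges: (0,1), (0,3)

By max-flow min-cut theorem, max flow = min cut = 29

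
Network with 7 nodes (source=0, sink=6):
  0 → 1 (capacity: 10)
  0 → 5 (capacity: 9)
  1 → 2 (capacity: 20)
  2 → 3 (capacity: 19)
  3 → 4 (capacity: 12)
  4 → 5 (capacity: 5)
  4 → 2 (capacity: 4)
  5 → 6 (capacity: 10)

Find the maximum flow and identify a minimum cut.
Max flow = 10, Min cut edges: (5,6)

Maximum flow: 10
Minimum cut: (5,6)
Partition: S = [0, 1, 2, 3, 4, 5], T = [6]

Max-flow min-cut theorem verified: both equal 10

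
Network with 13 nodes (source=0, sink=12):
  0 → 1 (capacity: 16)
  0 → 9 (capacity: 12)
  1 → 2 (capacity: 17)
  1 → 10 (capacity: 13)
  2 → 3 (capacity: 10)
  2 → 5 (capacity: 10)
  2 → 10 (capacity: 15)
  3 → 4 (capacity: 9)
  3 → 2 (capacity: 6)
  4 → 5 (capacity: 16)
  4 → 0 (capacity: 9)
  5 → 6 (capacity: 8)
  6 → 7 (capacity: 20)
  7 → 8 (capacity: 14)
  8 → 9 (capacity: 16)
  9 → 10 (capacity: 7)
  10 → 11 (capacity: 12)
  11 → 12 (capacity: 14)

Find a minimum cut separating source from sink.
Min cut value = 12, edges: (10,11)

Min cut value: 12
Partition: S = [0, 1, 2, 3, 4, 5, 6, 7, 8, 9, 10], T = [11, 12]
Cut edges: (10,11)

By max-flow min-cut theorem, max flow = min cut = 12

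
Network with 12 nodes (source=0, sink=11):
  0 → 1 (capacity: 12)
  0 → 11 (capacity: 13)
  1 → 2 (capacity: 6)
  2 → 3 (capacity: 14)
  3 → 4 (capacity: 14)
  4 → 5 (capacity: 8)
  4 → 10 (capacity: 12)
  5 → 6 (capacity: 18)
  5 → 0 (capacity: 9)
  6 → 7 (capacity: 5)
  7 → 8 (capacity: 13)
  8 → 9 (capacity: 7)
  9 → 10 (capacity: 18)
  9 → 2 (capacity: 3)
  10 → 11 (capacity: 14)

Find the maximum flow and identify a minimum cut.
Max flow = 19, Min cut edges: (0,11), (1,2)

Maximum flow: 19
Minimum cut: (0,11), (1,2)
Partition: S = [0, 1], T = [2, 3, 4, 5, 6, 7, 8, 9, 10, 11]

Max-flow min-cut theorem verified: both equal 19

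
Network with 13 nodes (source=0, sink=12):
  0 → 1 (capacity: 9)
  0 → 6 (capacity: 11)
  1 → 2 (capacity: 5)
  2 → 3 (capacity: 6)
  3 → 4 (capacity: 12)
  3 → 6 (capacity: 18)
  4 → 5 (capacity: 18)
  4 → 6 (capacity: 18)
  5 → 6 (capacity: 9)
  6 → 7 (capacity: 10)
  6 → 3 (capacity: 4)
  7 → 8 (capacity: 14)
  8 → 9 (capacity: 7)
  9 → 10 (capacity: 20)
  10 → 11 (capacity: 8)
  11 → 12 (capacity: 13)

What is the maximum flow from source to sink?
Maximum flow = 7

Max flow: 7

Flow assignment:
  0 → 1: 5/9
  0 → 6: 2/11
  1 → 2: 5/5
  2 → 3: 5/6
  3 → 6: 5/18
  6 → 7: 7/10
  7 → 8: 7/14
  8 → 9: 7/7
  9 → 10: 7/20
  10 → 11: 7/8
  11 → 12: 7/13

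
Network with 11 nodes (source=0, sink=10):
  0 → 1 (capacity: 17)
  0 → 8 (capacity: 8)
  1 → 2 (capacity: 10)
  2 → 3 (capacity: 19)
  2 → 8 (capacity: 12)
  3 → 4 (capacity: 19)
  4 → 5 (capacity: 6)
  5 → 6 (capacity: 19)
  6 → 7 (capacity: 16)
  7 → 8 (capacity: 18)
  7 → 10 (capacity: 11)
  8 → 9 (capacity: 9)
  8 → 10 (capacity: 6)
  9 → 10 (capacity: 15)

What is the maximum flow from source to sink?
Maximum flow = 18

Max flow: 18

Flow assignment:
  0 → 1: 10/17
  0 → 8: 8/8
  1 → 2: 10/10
  2 → 3: 3/19
  2 → 8: 7/12
  3 → 4: 3/19
  4 → 5: 3/6
  5 → 6: 3/19
  6 → 7: 3/16
  7 → 10: 3/11
  8 → 9: 9/9
  8 → 10: 6/6
  9 → 10: 9/15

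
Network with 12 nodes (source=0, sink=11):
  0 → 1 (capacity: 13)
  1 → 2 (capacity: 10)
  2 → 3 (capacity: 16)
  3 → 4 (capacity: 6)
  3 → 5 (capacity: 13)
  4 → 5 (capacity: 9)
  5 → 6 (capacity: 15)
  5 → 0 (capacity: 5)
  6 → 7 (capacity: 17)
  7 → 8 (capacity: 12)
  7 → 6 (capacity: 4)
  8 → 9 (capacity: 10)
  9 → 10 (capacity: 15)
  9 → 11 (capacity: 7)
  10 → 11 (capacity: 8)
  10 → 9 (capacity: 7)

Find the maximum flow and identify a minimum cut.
Max flow = 10, Min cut edges: (8,9)

Maximum flow: 10
Minimum cut: (8,9)
Partition: S = [0, 1, 2, 3, 4, 5, 6, 7, 8], T = [9, 10, 11]

Max-flow min-cut theorem verified: both equal 10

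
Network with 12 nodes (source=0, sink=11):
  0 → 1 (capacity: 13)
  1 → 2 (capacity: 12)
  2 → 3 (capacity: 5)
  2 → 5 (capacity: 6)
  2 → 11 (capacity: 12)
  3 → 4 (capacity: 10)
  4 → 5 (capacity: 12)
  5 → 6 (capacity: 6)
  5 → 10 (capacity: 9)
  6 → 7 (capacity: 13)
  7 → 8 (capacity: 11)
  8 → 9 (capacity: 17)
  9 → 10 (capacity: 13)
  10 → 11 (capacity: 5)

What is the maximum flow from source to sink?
Maximum flow = 12

Max flow: 12

Flow assignment:
  0 → 1: 12/13
  1 → 2: 12/12
  2 → 11: 12/12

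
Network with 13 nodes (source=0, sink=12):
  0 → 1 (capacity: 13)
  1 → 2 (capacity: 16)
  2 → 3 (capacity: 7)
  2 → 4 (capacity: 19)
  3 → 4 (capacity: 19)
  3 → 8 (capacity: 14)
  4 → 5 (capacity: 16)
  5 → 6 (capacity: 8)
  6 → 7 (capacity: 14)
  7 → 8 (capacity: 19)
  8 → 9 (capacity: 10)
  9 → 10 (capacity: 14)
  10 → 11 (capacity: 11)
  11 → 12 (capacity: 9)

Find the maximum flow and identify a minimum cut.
Max flow = 9, Min cut edges: (11,12)

Maximum flow: 9
Minimum cut: (11,12)
Partition: S = [0, 1, 2, 3, 4, 5, 6, 7, 8, 9, 10, 11], T = [12]

Max-flow min-cut theorem verified: both equal 9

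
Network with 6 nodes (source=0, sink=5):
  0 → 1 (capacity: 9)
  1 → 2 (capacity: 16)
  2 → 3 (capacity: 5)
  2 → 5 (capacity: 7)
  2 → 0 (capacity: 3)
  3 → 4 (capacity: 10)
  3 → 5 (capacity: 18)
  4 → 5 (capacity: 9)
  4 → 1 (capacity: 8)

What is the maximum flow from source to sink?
Maximum flow = 9

Max flow: 9

Flow assignment:
  0 → 1: 9/9
  1 → 2: 9/16
  2 → 3: 2/5
  2 → 5: 7/7
  3 → 5: 2/18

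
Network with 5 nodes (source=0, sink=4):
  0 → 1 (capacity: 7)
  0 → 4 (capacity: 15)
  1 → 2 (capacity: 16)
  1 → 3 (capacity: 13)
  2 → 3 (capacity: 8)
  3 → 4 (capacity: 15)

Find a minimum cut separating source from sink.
Min cut value = 22, edges: (0,1), (0,4)

Min cut value: 22
Partition: S = [0], T = [1, 2, 3, 4]
Cut edges: (0,1), (0,4)

By max-flow min-cut theorem, max flow = min cut = 22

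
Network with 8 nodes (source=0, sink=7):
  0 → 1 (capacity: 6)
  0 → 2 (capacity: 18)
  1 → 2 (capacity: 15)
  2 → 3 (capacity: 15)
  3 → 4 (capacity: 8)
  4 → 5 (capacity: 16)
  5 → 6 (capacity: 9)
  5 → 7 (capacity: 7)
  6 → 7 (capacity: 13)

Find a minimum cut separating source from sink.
Min cut value = 8, edges: (3,4)

Min cut value: 8
Partition: S = [0, 1, 2, 3], T = [4, 5, 6, 7]
Cut edges: (3,4)

By max-flow min-cut theorem, max flow = min cut = 8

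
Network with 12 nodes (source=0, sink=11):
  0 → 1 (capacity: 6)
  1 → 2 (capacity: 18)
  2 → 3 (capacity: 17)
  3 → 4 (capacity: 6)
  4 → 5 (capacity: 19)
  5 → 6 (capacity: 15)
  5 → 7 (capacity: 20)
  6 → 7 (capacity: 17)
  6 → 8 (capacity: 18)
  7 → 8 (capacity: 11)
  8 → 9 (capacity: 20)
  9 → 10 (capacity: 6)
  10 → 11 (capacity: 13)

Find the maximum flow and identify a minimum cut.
Max flow = 6, Min cut edges: (9,10)

Maximum flow: 6
Minimum cut: (9,10)
Partition: S = [0, 1, 2, 3, 4, 5, 6, 7, 8, 9], T = [10, 11]

Max-flow min-cut theorem verified: both equal 6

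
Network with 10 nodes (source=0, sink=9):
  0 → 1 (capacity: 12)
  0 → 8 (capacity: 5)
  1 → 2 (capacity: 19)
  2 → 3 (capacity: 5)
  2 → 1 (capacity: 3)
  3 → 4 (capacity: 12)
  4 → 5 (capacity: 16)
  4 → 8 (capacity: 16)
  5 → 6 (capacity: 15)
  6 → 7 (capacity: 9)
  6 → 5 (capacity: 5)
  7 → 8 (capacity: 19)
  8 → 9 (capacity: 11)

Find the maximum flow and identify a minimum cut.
Max flow = 10, Min cut edges: (0,8), (2,3)

Maximum flow: 10
Minimum cut: (0,8), (2,3)
Partition: S = [0, 1, 2], T = [3, 4, 5, 6, 7, 8, 9]

Max-flow min-cut theorem verified: both equal 10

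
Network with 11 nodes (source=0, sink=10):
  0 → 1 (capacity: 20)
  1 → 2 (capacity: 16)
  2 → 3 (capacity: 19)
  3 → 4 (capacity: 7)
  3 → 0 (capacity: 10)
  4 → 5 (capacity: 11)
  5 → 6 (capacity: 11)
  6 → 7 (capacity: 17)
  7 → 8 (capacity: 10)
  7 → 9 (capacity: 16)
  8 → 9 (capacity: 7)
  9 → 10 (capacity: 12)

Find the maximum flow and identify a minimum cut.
Max flow = 7, Min cut edges: (3,4)

Maximum flow: 7
Minimum cut: (3,4)
Partition: S = [0, 1, 2, 3], T = [4, 5, 6, 7, 8, 9, 10]

Max-flow min-cut theorem verified: both equal 7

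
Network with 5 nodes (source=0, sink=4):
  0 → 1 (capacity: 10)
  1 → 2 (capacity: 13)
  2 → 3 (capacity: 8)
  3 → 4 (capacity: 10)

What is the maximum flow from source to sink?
Maximum flow = 8

Max flow: 8

Flow assignment:
  0 → 1: 8/10
  1 → 2: 8/13
  2 → 3: 8/8
  3 → 4: 8/10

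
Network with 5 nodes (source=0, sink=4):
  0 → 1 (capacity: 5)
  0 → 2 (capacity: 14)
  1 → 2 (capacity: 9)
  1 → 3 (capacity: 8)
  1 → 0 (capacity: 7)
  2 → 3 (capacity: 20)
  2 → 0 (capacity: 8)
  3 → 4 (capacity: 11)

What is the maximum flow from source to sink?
Maximum flow = 11

Max flow: 11

Flow assignment:
  0 → 2: 11/14
  2 → 3: 11/20
  3 → 4: 11/11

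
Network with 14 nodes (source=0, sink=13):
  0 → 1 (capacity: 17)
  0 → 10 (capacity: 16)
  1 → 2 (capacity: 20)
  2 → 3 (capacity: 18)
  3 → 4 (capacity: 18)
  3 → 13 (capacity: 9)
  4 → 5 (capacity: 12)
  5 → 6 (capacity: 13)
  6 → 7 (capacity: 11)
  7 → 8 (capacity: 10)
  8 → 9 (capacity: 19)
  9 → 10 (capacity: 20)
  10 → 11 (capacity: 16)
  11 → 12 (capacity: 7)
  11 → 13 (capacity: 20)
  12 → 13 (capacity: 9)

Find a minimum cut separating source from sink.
Min cut value = 25, edges: (3,13), (10,11)

Min cut value: 25
Partition: S = [0, 1, 2, 3, 4, 5, 6, 7, 8, 9, 10], T = [11, 12, 13]
Cut edges: (3,13), (10,11)

By max-flow min-cut theorem, max flow = min cut = 25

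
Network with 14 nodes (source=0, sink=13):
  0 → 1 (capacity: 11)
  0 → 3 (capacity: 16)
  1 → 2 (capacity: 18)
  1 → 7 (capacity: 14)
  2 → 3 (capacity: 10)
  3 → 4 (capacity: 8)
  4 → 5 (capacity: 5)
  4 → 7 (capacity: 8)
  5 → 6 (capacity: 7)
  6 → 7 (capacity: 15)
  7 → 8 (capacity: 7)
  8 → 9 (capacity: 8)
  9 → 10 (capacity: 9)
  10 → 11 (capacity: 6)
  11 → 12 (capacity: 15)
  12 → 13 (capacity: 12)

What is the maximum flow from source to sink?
Maximum flow = 6

Max flow: 6

Flow assignment:
  0 → 3: 6/16
  3 → 4: 6/8
  4 → 7: 6/8
  7 → 8: 6/7
  8 → 9: 6/8
  9 → 10: 6/9
  10 → 11: 6/6
  11 → 12: 6/15
  12 → 13: 6/12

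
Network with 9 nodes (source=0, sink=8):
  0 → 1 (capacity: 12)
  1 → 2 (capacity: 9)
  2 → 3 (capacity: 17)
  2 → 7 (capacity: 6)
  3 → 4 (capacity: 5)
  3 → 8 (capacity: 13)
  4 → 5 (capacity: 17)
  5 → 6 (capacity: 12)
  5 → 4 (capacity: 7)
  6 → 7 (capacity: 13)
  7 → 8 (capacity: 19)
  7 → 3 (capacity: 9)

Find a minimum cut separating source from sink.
Min cut value = 9, edges: (1,2)

Min cut value: 9
Partition: S = [0, 1], T = [2, 3, 4, 5, 6, 7, 8]
Cut edges: (1,2)

By max-flow min-cut theorem, max flow = min cut = 9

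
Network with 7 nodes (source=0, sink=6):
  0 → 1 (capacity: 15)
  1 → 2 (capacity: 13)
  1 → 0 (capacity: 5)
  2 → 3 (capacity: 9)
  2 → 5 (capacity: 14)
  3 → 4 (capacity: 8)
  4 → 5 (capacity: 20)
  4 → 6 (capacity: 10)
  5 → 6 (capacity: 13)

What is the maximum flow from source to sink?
Maximum flow = 13

Max flow: 13

Flow assignment:
  0 → 1: 13/15
  1 → 2: 13/13
  2 → 5: 13/14
  5 → 6: 13/13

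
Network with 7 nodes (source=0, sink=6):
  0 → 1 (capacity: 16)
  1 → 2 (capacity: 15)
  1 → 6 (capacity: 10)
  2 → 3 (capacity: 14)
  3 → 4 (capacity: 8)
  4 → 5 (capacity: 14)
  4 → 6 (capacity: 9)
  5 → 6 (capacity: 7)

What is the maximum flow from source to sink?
Maximum flow = 16

Max flow: 16

Flow assignment:
  0 → 1: 16/16
  1 → 2: 6/15
  1 → 6: 10/10
  2 → 3: 6/14
  3 → 4: 6/8
  4 → 6: 6/9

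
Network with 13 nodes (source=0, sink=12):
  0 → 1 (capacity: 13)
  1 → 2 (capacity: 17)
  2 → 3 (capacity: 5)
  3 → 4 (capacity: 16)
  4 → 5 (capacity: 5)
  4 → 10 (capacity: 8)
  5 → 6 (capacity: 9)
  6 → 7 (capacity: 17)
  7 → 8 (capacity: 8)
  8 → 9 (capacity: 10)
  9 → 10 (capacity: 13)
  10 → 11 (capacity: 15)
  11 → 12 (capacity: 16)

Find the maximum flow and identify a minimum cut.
Max flow = 5, Min cut edges: (2,3)

Maximum flow: 5
Minimum cut: (2,3)
Partition: S = [0, 1, 2], T = [3, 4, 5, 6, 7, 8, 9, 10, 11, 12]

Max-flow min-cut theorem verified: both equal 5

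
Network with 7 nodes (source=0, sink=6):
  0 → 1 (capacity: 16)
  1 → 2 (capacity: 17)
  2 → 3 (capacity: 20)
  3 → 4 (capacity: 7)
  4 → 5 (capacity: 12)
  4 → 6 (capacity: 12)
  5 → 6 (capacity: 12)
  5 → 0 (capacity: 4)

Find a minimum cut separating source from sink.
Min cut value = 7, edges: (3,4)

Min cut value: 7
Partition: S = [0, 1, 2, 3], T = [4, 5, 6]
Cut edges: (3,4)

By max-flow min-cut theorem, max flow = min cut = 7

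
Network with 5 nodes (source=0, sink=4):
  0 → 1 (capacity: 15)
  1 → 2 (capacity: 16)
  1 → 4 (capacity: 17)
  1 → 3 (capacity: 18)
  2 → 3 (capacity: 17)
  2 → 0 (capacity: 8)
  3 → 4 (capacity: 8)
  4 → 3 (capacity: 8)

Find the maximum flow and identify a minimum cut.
Max flow = 15, Min cut edges: (0,1)

Maximum flow: 15
Minimum cut: (0,1)
Partition: S = [0], T = [1, 2, 3, 4]

Max-flow min-cut theorem verified: both equal 15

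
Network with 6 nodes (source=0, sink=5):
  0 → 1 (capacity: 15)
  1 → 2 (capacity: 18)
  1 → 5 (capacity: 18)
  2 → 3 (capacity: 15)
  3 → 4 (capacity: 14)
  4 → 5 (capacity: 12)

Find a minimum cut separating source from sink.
Min cut value = 15, edges: (0,1)

Min cut value: 15
Partition: S = [0], T = [1, 2, 3, 4, 5]
Cut edges: (0,1)

By max-flow min-cut theorem, max flow = min cut = 15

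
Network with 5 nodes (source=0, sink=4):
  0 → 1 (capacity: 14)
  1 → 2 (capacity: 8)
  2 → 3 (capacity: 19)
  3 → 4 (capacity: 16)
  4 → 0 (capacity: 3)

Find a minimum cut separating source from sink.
Min cut value = 8, edges: (1,2)

Min cut value: 8
Partition: S = [0, 1], T = [2, 3, 4]
Cut edges: (1,2)

By max-flow min-cut theorem, max flow = min cut = 8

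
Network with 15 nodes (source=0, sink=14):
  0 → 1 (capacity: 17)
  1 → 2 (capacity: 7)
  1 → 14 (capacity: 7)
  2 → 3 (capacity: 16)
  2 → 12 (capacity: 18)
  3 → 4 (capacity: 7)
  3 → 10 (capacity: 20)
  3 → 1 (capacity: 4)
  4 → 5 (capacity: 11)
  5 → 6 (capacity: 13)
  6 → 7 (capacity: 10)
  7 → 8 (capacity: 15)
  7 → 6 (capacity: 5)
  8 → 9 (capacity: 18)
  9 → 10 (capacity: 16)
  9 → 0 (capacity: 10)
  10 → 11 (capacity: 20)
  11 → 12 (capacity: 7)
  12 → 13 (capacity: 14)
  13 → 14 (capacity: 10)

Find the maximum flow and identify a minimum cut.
Max flow = 14, Min cut edges: (1,2), (1,14)

Maximum flow: 14
Minimum cut: (1,2), (1,14)
Partition: S = [0, 1], T = [2, 3, 4, 5, 6, 7, 8, 9, 10, 11, 12, 13, 14]

Max-flow min-cut theorem verified: both equal 14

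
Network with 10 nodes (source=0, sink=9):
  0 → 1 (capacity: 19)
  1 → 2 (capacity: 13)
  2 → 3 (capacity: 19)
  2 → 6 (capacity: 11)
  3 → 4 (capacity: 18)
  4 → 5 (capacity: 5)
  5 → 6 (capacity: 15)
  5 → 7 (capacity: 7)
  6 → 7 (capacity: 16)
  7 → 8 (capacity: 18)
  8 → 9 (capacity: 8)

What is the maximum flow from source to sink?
Maximum flow = 8

Max flow: 8

Flow assignment:
  0 → 1: 8/19
  1 → 2: 8/13
  2 → 3: 2/19
  2 → 6: 6/11
  3 → 4: 2/18
  4 → 5: 2/5
  5 → 7: 2/7
  6 → 7: 6/16
  7 → 8: 8/18
  8 → 9: 8/8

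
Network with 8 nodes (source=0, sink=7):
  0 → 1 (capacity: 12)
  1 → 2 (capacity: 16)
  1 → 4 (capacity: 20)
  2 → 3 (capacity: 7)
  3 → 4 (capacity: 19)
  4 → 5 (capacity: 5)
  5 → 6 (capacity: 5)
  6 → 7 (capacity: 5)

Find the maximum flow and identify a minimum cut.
Max flow = 5, Min cut edges: (6,7)

Maximum flow: 5
Minimum cut: (6,7)
Partition: S = [0, 1, 2, 3, 4, 5, 6], T = [7]

Max-flow min-cut theorem verified: both equal 5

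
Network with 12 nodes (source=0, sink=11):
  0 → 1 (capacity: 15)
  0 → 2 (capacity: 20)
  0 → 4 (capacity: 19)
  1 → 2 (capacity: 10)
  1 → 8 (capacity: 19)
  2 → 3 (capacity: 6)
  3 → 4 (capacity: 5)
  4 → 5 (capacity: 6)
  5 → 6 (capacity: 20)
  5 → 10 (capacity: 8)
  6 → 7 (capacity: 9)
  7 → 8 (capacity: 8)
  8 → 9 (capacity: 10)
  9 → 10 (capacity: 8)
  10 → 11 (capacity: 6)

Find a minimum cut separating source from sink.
Min cut value = 6, edges: (10,11)

Min cut value: 6
Partition: S = [0, 1, 2, 3, 4, 5, 6, 7, 8, 9, 10], T = [11]
Cut edges: (10,11)

By max-flow min-cut theorem, max flow = min cut = 6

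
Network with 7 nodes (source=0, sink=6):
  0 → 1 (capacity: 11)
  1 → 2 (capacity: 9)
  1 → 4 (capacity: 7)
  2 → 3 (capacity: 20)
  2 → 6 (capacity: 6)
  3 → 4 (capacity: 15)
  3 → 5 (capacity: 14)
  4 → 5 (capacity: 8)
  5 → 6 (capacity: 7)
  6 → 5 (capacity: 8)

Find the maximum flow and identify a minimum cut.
Max flow = 11, Min cut edges: (0,1)

Maximum flow: 11
Minimum cut: (0,1)
Partition: S = [0], T = [1, 2, 3, 4, 5, 6]

Max-flow min-cut theorem verified: both equal 11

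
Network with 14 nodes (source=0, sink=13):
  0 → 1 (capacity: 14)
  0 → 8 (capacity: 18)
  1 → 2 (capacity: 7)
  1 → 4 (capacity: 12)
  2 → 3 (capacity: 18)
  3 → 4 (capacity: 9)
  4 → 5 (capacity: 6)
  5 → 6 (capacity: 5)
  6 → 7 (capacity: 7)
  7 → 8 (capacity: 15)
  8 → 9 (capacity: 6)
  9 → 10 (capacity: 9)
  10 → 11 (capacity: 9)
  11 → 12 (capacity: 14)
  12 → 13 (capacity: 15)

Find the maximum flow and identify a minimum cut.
Max flow = 6, Min cut edges: (8,9)

Maximum flow: 6
Minimum cut: (8,9)
Partition: S = [0, 1, 2, 3, 4, 5, 6, 7, 8], T = [9, 10, 11, 12, 13]

Max-flow min-cut theorem verified: both equal 6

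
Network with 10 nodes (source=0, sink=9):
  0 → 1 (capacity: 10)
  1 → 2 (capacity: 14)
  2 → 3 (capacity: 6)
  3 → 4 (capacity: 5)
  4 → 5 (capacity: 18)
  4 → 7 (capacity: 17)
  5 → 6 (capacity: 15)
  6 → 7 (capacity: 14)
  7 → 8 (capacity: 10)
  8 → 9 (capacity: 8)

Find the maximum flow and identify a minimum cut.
Max flow = 5, Min cut edges: (3,4)

Maximum flow: 5
Minimum cut: (3,4)
Partition: S = [0, 1, 2, 3], T = [4, 5, 6, 7, 8, 9]

Max-flow min-cut theorem verified: both equal 5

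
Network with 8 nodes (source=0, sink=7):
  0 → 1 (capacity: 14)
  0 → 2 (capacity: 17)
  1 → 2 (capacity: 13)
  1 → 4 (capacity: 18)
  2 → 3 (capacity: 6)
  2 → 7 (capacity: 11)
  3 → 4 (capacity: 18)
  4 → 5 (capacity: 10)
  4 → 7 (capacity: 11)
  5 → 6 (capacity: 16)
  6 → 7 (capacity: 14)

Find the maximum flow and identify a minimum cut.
Max flow = 31, Min cut edges: (0,1), (2,3), (2,7)

Maximum flow: 31
Minimum cut: (0,1), (2,3), (2,7)
Partition: S = [0, 2], T = [1, 3, 4, 5, 6, 7]

Max-flow min-cut theorem verified: both equal 31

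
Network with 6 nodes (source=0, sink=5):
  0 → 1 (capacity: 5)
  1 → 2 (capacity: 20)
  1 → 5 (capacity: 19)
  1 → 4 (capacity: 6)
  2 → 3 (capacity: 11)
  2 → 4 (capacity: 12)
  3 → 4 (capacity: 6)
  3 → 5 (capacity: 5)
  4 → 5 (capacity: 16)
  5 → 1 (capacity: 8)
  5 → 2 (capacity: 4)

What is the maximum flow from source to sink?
Maximum flow = 5

Max flow: 5

Flow assignment:
  0 → 1: 5/5
  1 → 5: 5/19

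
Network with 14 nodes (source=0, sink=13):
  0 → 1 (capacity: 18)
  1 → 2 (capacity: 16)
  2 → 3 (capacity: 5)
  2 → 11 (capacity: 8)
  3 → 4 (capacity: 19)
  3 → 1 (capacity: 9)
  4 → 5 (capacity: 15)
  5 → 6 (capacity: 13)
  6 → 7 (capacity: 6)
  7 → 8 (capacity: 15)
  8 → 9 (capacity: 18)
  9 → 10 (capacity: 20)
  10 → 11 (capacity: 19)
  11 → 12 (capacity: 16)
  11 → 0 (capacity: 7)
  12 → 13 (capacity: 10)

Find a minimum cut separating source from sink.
Min cut value = 10, edges: (12,13)

Min cut value: 10
Partition: S = [0, 1, 2, 3, 4, 5, 6, 7, 8, 9, 10, 11, 12], T = [13]
Cut edges: (12,13)

By max-flow min-cut theorem, max flow = min cut = 10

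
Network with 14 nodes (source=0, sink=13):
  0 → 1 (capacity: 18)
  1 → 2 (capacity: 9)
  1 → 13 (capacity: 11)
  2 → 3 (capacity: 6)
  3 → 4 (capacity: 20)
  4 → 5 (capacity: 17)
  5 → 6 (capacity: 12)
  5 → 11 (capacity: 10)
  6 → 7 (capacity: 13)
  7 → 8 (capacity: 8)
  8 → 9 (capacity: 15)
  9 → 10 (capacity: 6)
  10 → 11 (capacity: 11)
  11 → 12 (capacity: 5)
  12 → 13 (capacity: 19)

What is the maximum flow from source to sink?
Maximum flow = 16

Max flow: 16

Flow assignment:
  0 → 1: 16/18
  1 → 2: 5/9
  1 → 13: 11/11
  2 → 3: 5/6
  3 → 4: 5/20
  4 → 5: 5/17
  5 → 11: 5/10
  11 → 12: 5/5
  12 → 13: 5/19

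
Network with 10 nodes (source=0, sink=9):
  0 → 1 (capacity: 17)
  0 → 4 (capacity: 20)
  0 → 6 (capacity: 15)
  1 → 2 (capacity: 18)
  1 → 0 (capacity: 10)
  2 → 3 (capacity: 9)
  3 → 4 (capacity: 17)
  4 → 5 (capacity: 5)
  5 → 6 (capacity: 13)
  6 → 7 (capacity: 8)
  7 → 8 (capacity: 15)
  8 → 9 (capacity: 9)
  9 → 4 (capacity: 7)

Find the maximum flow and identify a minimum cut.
Max flow = 8, Min cut edges: (6,7)

Maximum flow: 8
Minimum cut: (6,7)
Partition: S = [0, 1, 2, 3, 4, 5, 6], T = [7, 8, 9]

Max-flow min-cut theorem verified: both equal 8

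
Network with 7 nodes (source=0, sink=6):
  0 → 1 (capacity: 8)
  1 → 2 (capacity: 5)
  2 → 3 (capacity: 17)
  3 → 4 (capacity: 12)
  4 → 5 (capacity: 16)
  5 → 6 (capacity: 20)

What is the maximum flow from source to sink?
Maximum flow = 5

Max flow: 5

Flow assignment:
  0 → 1: 5/8
  1 → 2: 5/5
  2 → 3: 5/17
  3 → 4: 5/12
  4 → 5: 5/16
  5 → 6: 5/20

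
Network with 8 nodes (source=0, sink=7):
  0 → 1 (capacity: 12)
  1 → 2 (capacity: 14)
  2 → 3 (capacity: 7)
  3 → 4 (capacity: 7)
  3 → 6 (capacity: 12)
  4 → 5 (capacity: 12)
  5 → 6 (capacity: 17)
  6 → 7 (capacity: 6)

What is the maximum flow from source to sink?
Maximum flow = 6

Max flow: 6

Flow assignment:
  0 → 1: 6/12
  1 → 2: 6/14
  2 → 3: 6/7
  3 → 6: 6/12
  6 → 7: 6/6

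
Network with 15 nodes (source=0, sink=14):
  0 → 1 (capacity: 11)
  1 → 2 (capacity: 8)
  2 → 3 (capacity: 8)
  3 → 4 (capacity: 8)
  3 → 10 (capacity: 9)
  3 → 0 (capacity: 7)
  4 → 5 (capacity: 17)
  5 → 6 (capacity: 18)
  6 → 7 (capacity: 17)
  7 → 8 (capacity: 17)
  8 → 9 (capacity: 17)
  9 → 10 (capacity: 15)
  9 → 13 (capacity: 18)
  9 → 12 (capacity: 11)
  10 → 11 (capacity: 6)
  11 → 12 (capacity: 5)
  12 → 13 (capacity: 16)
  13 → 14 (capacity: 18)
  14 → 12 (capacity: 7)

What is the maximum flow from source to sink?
Maximum flow = 8

Max flow: 8

Flow assignment:
  0 → 1: 8/11
  1 → 2: 8/8
  2 → 3: 8/8
  3 → 4: 3/8
  3 → 10: 5/9
  4 → 5: 3/17
  5 → 6: 3/18
  6 → 7: 3/17
  7 → 8: 3/17
  8 → 9: 3/17
  9 → 13: 3/18
  10 → 11: 5/6
  11 → 12: 5/5
  12 → 13: 5/16
  13 → 14: 8/18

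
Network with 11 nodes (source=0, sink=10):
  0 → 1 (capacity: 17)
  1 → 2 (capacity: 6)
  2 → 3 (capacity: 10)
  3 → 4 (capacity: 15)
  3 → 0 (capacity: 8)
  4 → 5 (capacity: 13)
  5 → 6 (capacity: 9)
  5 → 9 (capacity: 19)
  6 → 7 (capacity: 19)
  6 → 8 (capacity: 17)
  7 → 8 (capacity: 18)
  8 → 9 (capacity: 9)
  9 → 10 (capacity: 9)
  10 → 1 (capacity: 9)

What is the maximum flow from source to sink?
Maximum flow = 6

Max flow: 6

Flow assignment:
  0 → 1: 6/17
  1 → 2: 6/6
  2 → 3: 6/10
  3 → 4: 6/15
  4 → 5: 6/13
  5 → 9: 6/19
  9 → 10: 6/9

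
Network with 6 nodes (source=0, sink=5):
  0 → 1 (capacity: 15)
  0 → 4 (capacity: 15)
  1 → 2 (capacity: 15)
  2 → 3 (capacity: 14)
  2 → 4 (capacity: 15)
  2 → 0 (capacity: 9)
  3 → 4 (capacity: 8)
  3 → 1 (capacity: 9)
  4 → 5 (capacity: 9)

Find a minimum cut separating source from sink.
Min cut value = 9, edges: (4,5)

Min cut value: 9
Partition: S = [0, 1, 2, 3, 4], T = [5]
Cut edges: (4,5)

By max-flow min-cut theorem, max flow = min cut = 9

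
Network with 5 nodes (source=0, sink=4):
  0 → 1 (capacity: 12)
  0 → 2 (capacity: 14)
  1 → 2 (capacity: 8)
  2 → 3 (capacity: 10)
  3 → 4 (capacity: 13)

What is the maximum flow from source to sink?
Maximum flow = 10

Max flow: 10

Flow assignment:
  0 → 1: 8/12
  0 → 2: 2/14
  1 → 2: 8/8
  2 → 3: 10/10
  3 → 4: 10/13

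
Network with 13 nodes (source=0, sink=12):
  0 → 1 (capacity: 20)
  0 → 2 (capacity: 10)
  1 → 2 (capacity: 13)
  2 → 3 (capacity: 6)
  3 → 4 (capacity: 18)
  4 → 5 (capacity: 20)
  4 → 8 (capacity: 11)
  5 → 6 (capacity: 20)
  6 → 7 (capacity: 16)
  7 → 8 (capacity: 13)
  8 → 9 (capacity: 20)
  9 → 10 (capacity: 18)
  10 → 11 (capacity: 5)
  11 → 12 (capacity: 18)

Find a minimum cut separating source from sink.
Min cut value = 5, edges: (10,11)

Min cut value: 5
Partition: S = [0, 1, 2, 3, 4, 5, 6, 7, 8, 9, 10], T = [11, 12]
Cut edges: (10,11)

By max-flow min-cut theorem, max flow = min cut = 5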